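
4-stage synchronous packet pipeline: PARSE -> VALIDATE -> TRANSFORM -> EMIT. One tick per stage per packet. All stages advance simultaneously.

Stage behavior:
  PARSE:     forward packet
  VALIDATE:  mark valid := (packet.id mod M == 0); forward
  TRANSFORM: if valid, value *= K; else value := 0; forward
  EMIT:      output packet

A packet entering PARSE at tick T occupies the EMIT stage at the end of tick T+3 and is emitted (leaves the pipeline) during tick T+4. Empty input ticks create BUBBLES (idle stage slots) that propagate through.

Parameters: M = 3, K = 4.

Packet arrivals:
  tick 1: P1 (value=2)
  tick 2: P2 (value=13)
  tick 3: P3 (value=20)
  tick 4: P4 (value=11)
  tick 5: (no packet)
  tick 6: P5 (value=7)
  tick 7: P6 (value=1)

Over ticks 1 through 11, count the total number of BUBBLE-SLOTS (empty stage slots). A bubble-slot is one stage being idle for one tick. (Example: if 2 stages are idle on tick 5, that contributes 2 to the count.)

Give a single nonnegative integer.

Tick 1: [PARSE:P1(v=2,ok=F), VALIDATE:-, TRANSFORM:-, EMIT:-] out:-; bubbles=3
Tick 2: [PARSE:P2(v=13,ok=F), VALIDATE:P1(v=2,ok=F), TRANSFORM:-, EMIT:-] out:-; bubbles=2
Tick 3: [PARSE:P3(v=20,ok=F), VALIDATE:P2(v=13,ok=F), TRANSFORM:P1(v=0,ok=F), EMIT:-] out:-; bubbles=1
Tick 4: [PARSE:P4(v=11,ok=F), VALIDATE:P3(v=20,ok=T), TRANSFORM:P2(v=0,ok=F), EMIT:P1(v=0,ok=F)] out:-; bubbles=0
Tick 5: [PARSE:-, VALIDATE:P4(v=11,ok=F), TRANSFORM:P3(v=80,ok=T), EMIT:P2(v=0,ok=F)] out:P1(v=0); bubbles=1
Tick 6: [PARSE:P5(v=7,ok=F), VALIDATE:-, TRANSFORM:P4(v=0,ok=F), EMIT:P3(v=80,ok=T)] out:P2(v=0); bubbles=1
Tick 7: [PARSE:P6(v=1,ok=F), VALIDATE:P5(v=7,ok=F), TRANSFORM:-, EMIT:P4(v=0,ok=F)] out:P3(v=80); bubbles=1
Tick 8: [PARSE:-, VALIDATE:P6(v=1,ok=T), TRANSFORM:P5(v=0,ok=F), EMIT:-] out:P4(v=0); bubbles=2
Tick 9: [PARSE:-, VALIDATE:-, TRANSFORM:P6(v=4,ok=T), EMIT:P5(v=0,ok=F)] out:-; bubbles=2
Tick 10: [PARSE:-, VALIDATE:-, TRANSFORM:-, EMIT:P6(v=4,ok=T)] out:P5(v=0); bubbles=3
Tick 11: [PARSE:-, VALIDATE:-, TRANSFORM:-, EMIT:-] out:P6(v=4); bubbles=4
Total bubble-slots: 20

Answer: 20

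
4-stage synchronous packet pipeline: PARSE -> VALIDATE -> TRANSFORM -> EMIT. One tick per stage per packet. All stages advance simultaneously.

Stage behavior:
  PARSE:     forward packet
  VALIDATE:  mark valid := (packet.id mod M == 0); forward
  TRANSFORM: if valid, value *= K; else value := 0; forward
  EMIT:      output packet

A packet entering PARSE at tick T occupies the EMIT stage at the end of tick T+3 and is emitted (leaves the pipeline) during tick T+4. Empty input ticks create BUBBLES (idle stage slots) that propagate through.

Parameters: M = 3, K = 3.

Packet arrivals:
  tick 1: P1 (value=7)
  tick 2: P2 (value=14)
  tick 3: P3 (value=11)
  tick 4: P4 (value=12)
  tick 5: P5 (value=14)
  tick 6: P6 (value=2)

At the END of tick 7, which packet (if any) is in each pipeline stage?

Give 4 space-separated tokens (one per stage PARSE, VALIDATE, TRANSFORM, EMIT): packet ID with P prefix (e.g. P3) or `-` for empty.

Tick 1: [PARSE:P1(v=7,ok=F), VALIDATE:-, TRANSFORM:-, EMIT:-] out:-; in:P1
Tick 2: [PARSE:P2(v=14,ok=F), VALIDATE:P1(v=7,ok=F), TRANSFORM:-, EMIT:-] out:-; in:P2
Tick 3: [PARSE:P3(v=11,ok=F), VALIDATE:P2(v=14,ok=F), TRANSFORM:P1(v=0,ok=F), EMIT:-] out:-; in:P3
Tick 4: [PARSE:P4(v=12,ok=F), VALIDATE:P3(v=11,ok=T), TRANSFORM:P2(v=0,ok=F), EMIT:P1(v=0,ok=F)] out:-; in:P4
Tick 5: [PARSE:P5(v=14,ok=F), VALIDATE:P4(v=12,ok=F), TRANSFORM:P3(v=33,ok=T), EMIT:P2(v=0,ok=F)] out:P1(v=0); in:P5
Tick 6: [PARSE:P6(v=2,ok=F), VALIDATE:P5(v=14,ok=F), TRANSFORM:P4(v=0,ok=F), EMIT:P3(v=33,ok=T)] out:P2(v=0); in:P6
Tick 7: [PARSE:-, VALIDATE:P6(v=2,ok=T), TRANSFORM:P5(v=0,ok=F), EMIT:P4(v=0,ok=F)] out:P3(v=33); in:-
At end of tick 7: ['-', 'P6', 'P5', 'P4']

Answer: - P6 P5 P4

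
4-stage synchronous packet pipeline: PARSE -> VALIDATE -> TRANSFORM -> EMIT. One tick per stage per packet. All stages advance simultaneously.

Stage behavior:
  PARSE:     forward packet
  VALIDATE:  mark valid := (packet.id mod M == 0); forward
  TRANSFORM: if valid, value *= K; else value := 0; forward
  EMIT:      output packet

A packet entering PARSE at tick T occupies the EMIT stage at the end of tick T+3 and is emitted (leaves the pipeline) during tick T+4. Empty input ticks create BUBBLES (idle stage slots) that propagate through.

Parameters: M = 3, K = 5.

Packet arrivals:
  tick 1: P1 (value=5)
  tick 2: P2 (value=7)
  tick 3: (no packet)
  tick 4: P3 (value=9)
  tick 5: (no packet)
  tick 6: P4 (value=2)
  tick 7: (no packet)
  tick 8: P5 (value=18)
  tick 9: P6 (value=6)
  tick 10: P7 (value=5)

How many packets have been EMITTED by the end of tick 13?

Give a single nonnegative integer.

Tick 1: [PARSE:P1(v=5,ok=F), VALIDATE:-, TRANSFORM:-, EMIT:-] out:-; in:P1
Tick 2: [PARSE:P2(v=7,ok=F), VALIDATE:P1(v=5,ok=F), TRANSFORM:-, EMIT:-] out:-; in:P2
Tick 3: [PARSE:-, VALIDATE:P2(v=7,ok=F), TRANSFORM:P1(v=0,ok=F), EMIT:-] out:-; in:-
Tick 4: [PARSE:P3(v=9,ok=F), VALIDATE:-, TRANSFORM:P2(v=0,ok=F), EMIT:P1(v=0,ok=F)] out:-; in:P3
Tick 5: [PARSE:-, VALIDATE:P3(v=9,ok=T), TRANSFORM:-, EMIT:P2(v=0,ok=F)] out:P1(v=0); in:-
Tick 6: [PARSE:P4(v=2,ok=F), VALIDATE:-, TRANSFORM:P3(v=45,ok=T), EMIT:-] out:P2(v=0); in:P4
Tick 7: [PARSE:-, VALIDATE:P4(v=2,ok=F), TRANSFORM:-, EMIT:P3(v=45,ok=T)] out:-; in:-
Tick 8: [PARSE:P5(v=18,ok=F), VALIDATE:-, TRANSFORM:P4(v=0,ok=F), EMIT:-] out:P3(v=45); in:P5
Tick 9: [PARSE:P6(v=6,ok=F), VALIDATE:P5(v=18,ok=F), TRANSFORM:-, EMIT:P4(v=0,ok=F)] out:-; in:P6
Tick 10: [PARSE:P7(v=5,ok=F), VALIDATE:P6(v=6,ok=T), TRANSFORM:P5(v=0,ok=F), EMIT:-] out:P4(v=0); in:P7
Tick 11: [PARSE:-, VALIDATE:P7(v=5,ok=F), TRANSFORM:P6(v=30,ok=T), EMIT:P5(v=0,ok=F)] out:-; in:-
Tick 12: [PARSE:-, VALIDATE:-, TRANSFORM:P7(v=0,ok=F), EMIT:P6(v=30,ok=T)] out:P5(v=0); in:-
Tick 13: [PARSE:-, VALIDATE:-, TRANSFORM:-, EMIT:P7(v=0,ok=F)] out:P6(v=30); in:-
Emitted by tick 13: ['P1', 'P2', 'P3', 'P4', 'P5', 'P6']

Answer: 6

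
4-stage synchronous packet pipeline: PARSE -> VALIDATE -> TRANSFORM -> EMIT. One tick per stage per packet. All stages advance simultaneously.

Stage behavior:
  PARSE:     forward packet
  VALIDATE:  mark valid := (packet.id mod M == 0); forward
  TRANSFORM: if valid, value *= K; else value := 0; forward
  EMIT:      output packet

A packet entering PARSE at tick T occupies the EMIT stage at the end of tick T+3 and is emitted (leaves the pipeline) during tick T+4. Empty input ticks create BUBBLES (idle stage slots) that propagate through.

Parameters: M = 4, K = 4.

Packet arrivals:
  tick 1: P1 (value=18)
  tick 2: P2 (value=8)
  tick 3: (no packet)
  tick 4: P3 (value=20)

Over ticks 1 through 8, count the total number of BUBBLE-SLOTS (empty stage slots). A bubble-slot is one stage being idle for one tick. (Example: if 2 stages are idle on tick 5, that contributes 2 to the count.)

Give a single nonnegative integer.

Answer: 20

Derivation:
Tick 1: [PARSE:P1(v=18,ok=F), VALIDATE:-, TRANSFORM:-, EMIT:-] out:-; bubbles=3
Tick 2: [PARSE:P2(v=8,ok=F), VALIDATE:P1(v=18,ok=F), TRANSFORM:-, EMIT:-] out:-; bubbles=2
Tick 3: [PARSE:-, VALIDATE:P2(v=8,ok=F), TRANSFORM:P1(v=0,ok=F), EMIT:-] out:-; bubbles=2
Tick 4: [PARSE:P3(v=20,ok=F), VALIDATE:-, TRANSFORM:P2(v=0,ok=F), EMIT:P1(v=0,ok=F)] out:-; bubbles=1
Tick 5: [PARSE:-, VALIDATE:P3(v=20,ok=F), TRANSFORM:-, EMIT:P2(v=0,ok=F)] out:P1(v=0); bubbles=2
Tick 6: [PARSE:-, VALIDATE:-, TRANSFORM:P3(v=0,ok=F), EMIT:-] out:P2(v=0); bubbles=3
Tick 7: [PARSE:-, VALIDATE:-, TRANSFORM:-, EMIT:P3(v=0,ok=F)] out:-; bubbles=3
Tick 8: [PARSE:-, VALIDATE:-, TRANSFORM:-, EMIT:-] out:P3(v=0); bubbles=4
Total bubble-slots: 20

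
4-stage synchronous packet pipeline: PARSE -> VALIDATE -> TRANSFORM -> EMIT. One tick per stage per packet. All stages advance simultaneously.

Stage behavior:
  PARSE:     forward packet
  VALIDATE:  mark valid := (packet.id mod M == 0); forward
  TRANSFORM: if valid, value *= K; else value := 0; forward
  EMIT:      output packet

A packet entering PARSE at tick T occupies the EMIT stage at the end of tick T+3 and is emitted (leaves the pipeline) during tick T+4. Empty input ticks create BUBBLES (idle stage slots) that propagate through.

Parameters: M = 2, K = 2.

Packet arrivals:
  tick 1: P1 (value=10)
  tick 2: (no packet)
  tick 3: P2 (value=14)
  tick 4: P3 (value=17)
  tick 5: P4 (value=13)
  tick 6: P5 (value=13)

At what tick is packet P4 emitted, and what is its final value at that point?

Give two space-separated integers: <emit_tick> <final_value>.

Answer: 9 26

Derivation:
Tick 1: [PARSE:P1(v=10,ok=F), VALIDATE:-, TRANSFORM:-, EMIT:-] out:-; in:P1
Tick 2: [PARSE:-, VALIDATE:P1(v=10,ok=F), TRANSFORM:-, EMIT:-] out:-; in:-
Tick 3: [PARSE:P2(v=14,ok=F), VALIDATE:-, TRANSFORM:P1(v=0,ok=F), EMIT:-] out:-; in:P2
Tick 4: [PARSE:P3(v=17,ok=F), VALIDATE:P2(v=14,ok=T), TRANSFORM:-, EMIT:P1(v=0,ok=F)] out:-; in:P3
Tick 5: [PARSE:P4(v=13,ok=F), VALIDATE:P3(v=17,ok=F), TRANSFORM:P2(v=28,ok=T), EMIT:-] out:P1(v=0); in:P4
Tick 6: [PARSE:P5(v=13,ok=F), VALIDATE:P4(v=13,ok=T), TRANSFORM:P3(v=0,ok=F), EMIT:P2(v=28,ok=T)] out:-; in:P5
Tick 7: [PARSE:-, VALIDATE:P5(v=13,ok=F), TRANSFORM:P4(v=26,ok=T), EMIT:P3(v=0,ok=F)] out:P2(v=28); in:-
Tick 8: [PARSE:-, VALIDATE:-, TRANSFORM:P5(v=0,ok=F), EMIT:P4(v=26,ok=T)] out:P3(v=0); in:-
Tick 9: [PARSE:-, VALIDATE:-, TRANSFORM:-, EMIT:P5(v=0,ok=F)] out:P4(v=26); in:-
Tick 10: [PARSE:-, VALIDATE:-, TRANSFORM:-, EMIT:-] out:P5(v=0); in:-
P4: arrives tick 5, valid=True (id=4, id%2=0), emit tick 9, final value 26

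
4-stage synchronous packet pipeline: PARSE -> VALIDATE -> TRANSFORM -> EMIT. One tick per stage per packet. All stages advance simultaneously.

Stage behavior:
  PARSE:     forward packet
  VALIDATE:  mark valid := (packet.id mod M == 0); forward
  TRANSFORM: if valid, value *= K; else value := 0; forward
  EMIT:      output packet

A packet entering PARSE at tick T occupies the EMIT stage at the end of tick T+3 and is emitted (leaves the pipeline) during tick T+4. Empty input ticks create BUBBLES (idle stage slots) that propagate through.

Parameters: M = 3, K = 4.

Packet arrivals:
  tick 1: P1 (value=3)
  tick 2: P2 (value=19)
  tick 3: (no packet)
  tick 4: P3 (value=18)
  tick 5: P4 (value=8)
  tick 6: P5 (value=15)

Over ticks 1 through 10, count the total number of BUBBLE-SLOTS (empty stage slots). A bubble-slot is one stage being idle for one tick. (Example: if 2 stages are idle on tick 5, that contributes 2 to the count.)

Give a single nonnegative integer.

Tick 1: [PARSE:P1(v=3,ok=F), VALIDATE:-, TRANSFORM:-, EMIT:-] out:-; bubbles=3
Tick 2: [PARSE:P2(v=19,ok=F), VALIDATE:P1(v=3,ok=F), TRANSFORM:-, EMIT:-] out:-; bubbles=2
Tick 3: [PARSE:-, VALIDATE:P2(v=19,ok=F), TRANSFORM:P1(v=0,ok=F), EMIT:-] out:-; bubbles=2
Tick 4: [PARSE:P3(v=18,ok=F), VALIDATE:-, TRANSFORM:P2(v=0,ok=F), EMIT:P1(v=0,ok=F)] out:-; bubbles=1
Tick 5: [PARSE:P4(v=8,ok=F), VALIDATE:P3(v=18,ok=T), TRANSFORM:-, EMIT:P2(v=0,ok=F)] out:P1(v=0); bubbles=1
Tick 6: [PARSE:P5(v=15,ok=F), VALIDATE:P4(v=8,ok=F), TRANSFORM:P3(v=72,ok=T), EMIT:-] out:P2(v=0); bubbles=1
Tick 7: [PARSE:-, VALIDATE:P5(v=15,ok=F), TRANSFORM:P4(v=0,ok=F), EMIT:P3(v=72,ok=T)] out:-; bubbles=1
Tick 8: [PARSE:-, VALIDATE:-, TRANSFORM:P5(v=0,ok=F), EMIT:P4(v=0,ok=F)] out:P3(v=72); bubbles=2
Tick 9: [PARSE:-, VALIDATE:-, TRANSFORM:-, EMIT:P5(v=0,ok=F)] out:P4(v=0); bubbles=3
Tick 10: [PARSE:-, VALIDATE:-, TRANSFORM:-, EMIT:-] out:P5(v=0); bubbles=4
Total bubble-slots: 20

Answer: 20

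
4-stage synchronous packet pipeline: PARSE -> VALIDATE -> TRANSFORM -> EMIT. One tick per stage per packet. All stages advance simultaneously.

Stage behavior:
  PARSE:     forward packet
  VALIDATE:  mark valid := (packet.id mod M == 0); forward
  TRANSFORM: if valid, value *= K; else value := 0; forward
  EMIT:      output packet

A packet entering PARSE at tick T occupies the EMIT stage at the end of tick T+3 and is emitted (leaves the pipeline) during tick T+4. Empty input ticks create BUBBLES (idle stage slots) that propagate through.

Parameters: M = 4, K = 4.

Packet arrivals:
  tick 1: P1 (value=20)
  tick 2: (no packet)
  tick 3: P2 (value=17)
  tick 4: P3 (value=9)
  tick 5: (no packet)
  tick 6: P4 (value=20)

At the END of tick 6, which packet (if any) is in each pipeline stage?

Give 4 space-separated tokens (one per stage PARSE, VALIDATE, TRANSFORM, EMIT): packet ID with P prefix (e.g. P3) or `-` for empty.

Answer: P4 - P3 P2

Derivation:
Tick 1: [PARSE:P1(v=20,ok=F), VALIDATE:-, TRANSFORM:-, EMIT:-] out:-; in:P1
Tick 2: [PARSE:-, VALIDATE:P1(v=20,ok=F), TRANSFORM:-, EMIT:-] out:-; in:-
Tick 3: [PARSE:P2(v=17,ok=F), VALIDATE:-, TRANSFORM:P1(v=0,ok=F), EMIT:-] out:-; in:P2
Tick 4: [PARSE:P3(v=9,ok=F), VALIDATE:P2(v=17,ok=F), TRANSFORM:-, EMIT:P1(v=0,ok=F)] out:-; in:P3
Tick 5: [PARSE:-, VALIDATE:P3(v=9,ok=F), TRANSFORM:P2(v=0,ok=F), EMIT:-] out:P1(v=0); in:-
Tick 6: [PARSE:P4(v=20,ok=F), VALIDATE:-, TRANSFORM:P3(v=0,ok=F), EMIT:P2(v=0,ok=F)] out:-; in:P4
At end of tick 6: ['P4', '-', 'P3', 'P2']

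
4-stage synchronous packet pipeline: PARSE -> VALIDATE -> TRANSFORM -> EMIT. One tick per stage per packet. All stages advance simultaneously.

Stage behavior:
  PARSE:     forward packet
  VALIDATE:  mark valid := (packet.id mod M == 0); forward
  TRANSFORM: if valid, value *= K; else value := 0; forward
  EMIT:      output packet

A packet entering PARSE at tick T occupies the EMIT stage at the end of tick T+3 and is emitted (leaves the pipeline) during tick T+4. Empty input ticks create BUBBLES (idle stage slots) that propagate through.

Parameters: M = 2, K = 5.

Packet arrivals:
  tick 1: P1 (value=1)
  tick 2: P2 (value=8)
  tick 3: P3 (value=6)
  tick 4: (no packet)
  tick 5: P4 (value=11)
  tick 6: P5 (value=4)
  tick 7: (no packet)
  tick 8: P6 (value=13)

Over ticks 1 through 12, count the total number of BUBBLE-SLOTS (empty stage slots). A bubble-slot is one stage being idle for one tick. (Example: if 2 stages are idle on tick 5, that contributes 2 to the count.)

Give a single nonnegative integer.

Tick 1: [PARSE:P1(v=1,ok=F), VALIDATE:-, TRANSFORM:-, EMIT:-] out:-; bubbles=3
Tick 2: [PARSE:P2(v=8,ok=F), VALIDATE:P1(v=1,ok=F), TRANSFORM:-, EMIT:-] out:-; bubbles=2
Tick 3: [PARSE:P3(v=6,ok=F), VALIDATE:P2(v=8,ok=T), TRANSFORM:P1(v=0,ok=F), EMIT:-] out:-; bubbles=1
Tick 4: [PARSE:-, VALIDATE:P3(v=6,ok=F), TRANSFORM:P2(v=40,ok=T), EMIT:P1(v=0,ok=F)] out:-; bubbles=1
Tick 5: [PARSE:P4(v=11,ok=F), VALIDATE:-, TRANSFORM:P3(v=0,ok=F), EMIT:P2(v=40,ok=T)] out:P1(v=0); bubbles=1
Tick 6: [PARSE:P5(v=4,ok=F), VALIDATE:P4(v=11,ok=T), TRANSFORM:-, EMIT:P3(v=0,ok=F)] out:P2(v=40); bubbles=1
Tick 7: [PARSE:-, VALIDATE:P5(v=4,ok=F), TRANSFORM:P4(v=55,ok=T), EMIT:-] out:P3(v=0); bubbles=2
Tick 8: [PARSE:P6(v=13,ok=F), VALIDATE:-, TRANSFORM:P5(v=0,ok=F), EMIT:P4(v=55,ok=T)] out:-; bubbles=1
Tick 9: [PARSE:-, VALIDATE:P6(v=13,ok=T), TRANSFORM:-, EMIT:P5(v=0,ok=F)] out:P4(v=55); bubbles=2
Tick 10: [PARSE:-, VALIDATE:-, TRANSFORM:P6(v=65,ok=T), EMIT:-] out:P5(v=0); bubbles=3
Tick 11: [PARSE:-, VALIDATE:-, TRANSFORM:-, EMIT:P6(v=65,ok=T)] out:-; bubbles=3
Tick 12: [PARSE:-, VALIDATE:-, TRANSFORM:-, EMIT:-] out:P6(v=65); bubbles=4
Total bubble-slots: 24

Answer: 24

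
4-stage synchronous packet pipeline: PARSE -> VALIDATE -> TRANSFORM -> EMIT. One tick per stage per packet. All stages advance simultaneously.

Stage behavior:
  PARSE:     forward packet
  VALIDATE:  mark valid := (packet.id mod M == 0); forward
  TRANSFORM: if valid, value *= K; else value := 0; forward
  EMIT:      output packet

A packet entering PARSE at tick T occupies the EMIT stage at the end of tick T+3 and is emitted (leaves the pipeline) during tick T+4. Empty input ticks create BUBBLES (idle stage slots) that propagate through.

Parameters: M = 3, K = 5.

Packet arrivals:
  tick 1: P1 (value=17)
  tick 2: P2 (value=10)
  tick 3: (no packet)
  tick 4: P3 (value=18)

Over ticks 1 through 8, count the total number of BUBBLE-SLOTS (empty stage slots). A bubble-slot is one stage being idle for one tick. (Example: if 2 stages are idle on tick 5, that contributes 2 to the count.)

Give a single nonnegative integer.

Tick 1: [PARSE:P1(v=17,ok=F), VALIDATE:-, TRANSFORM:-, EMIT:-] out:-; bubbles=3
Tick 2: [PARSE:P2(v=10,ok=F), VALIDATE:P1(v=17,ok=F), TRANSFORM:-, EMIT:-] out:-; bubbles=2
Tick 3: [PARSE:-, VALIDATE:P2(v=10,ok=F), TRANSFORM:P1(v=0,ok=F), EMIT:-] out:-; bubbles=2
Tick 4: [PARSE:P3(v=18,ok=F), VALIDATE:-, TRANSFORM:P2(v=0,ok=F), EMIT:P1(v=0,ok=F)] out:-; bubbles=1
Tick 5: [PARSE:-, VALIDATE:P3(v=18,ok=T), TRANSFORM:-, EMIT:P2(v=0,ok=F)] out:P1(v=0); bubbles=2
Tick 6: [PARSE:-, VALIDATE:-, TRANSFORM:P3(v=90,ok=T), EMIT:-] out:P2(v=0); bubbles=3
Tick 7: [PARSE:-, VALIDATE:-, TRANSFORM:-, EMIT:P3(v=90,ok=T)] out:-; bubbles=3
Tick 8: [PARSE:-, VALIDATE:-, TRANSFORM:-, EMIT:-] out:P3(v=90); bubbles=4
Total bubble-slots: 20

Answer: 20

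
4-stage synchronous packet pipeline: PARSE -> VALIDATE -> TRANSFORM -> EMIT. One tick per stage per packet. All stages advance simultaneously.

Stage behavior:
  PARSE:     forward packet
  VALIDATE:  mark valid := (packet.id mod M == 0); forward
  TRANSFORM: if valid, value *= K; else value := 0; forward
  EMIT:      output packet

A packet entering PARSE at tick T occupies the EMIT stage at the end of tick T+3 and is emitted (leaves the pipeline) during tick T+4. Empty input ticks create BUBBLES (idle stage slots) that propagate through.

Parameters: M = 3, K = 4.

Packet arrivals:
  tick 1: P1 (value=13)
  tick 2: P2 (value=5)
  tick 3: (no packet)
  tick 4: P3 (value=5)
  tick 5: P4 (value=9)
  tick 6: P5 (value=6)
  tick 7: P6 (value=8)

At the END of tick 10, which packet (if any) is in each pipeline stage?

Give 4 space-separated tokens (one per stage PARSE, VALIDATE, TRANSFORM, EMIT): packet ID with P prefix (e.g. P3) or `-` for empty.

Tick 1: [PARSE:P1(v=13,ok=F), VALIDATE:-, TRANSFORM:-, EMIT:-] out:-; in:P1
Tick 2: [PARSE:P2(v=5,ok=F), VALIDATE:P1(v=13,ok=F), TRANSFORM:-, EMIT:-] out:-; in:P2
Tick 3: [PARSE:-, VALIDATE:P2(v=5,ok=F), TRANSFORM:P1(v=0,ok=F), EMIT:-] out:-; in:-
Tick 4: [PARSE:P3(v=5,ok=F), VALIDATE:-, TRANSFORM:P2(v=0,ok=F), EMIT:P1(v=0,ok=F)] out:-; in:P3
Tick 5: [PARSE:P4(v=9,ok=F), VALIDATE:P3(v=5,ok=T), TRANSFORM:-, EMIT:P2(v=0,ok=F)] out:P1(v=0); in:P4
Tick 6: [PARSE:P5(v=6,ok=F), VALIDATE:P4(v=9,ok=F), TRANSFORM:P3(v=20,ok=T), EMIT:-] out:P2(v=0); in:P5
Tick 7: [PARSE:P6(v=8,ok=F), VALIDATE:P5(v=6,ok=F), TRANSFORM:P4(v=0,ok=F), EMIT:P3(v=20,ok=T)] out:-; in:P6
Tick 8: [PARSE:-, VALIDATE:P6(v=8,ok=T), TRANSFORM:P5(v=0,ok=F), EMIT:P4(v=0,ok=F)] out:P3(v=20); in:-
Tick 9: [PARSE:-, VALIDATE:-, TRANSFORM:P6(v=32,ok=T), EMIT:P5(v=0,ok=F)] out:P4(v=0); in:-
Tick 10: [PARSE:-, VALIDATE:-, TRANSFORM:-, EMIT:P6(v=32,ok=T)] out:P5(v=0); in:-
At end of tick 10: ['-', '-', '-', 'P6']

Answer: - - - P6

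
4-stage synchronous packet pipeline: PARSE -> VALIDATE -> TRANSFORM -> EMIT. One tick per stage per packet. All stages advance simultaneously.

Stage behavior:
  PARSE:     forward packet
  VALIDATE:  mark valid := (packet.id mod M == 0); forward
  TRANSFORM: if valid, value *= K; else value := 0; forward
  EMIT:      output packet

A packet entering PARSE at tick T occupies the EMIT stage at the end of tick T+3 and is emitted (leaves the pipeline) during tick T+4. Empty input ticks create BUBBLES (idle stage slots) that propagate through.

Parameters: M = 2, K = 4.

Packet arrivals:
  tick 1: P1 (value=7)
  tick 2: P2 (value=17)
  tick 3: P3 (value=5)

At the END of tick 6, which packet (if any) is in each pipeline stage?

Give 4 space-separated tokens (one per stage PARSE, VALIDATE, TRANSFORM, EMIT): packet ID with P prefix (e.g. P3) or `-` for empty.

Answer: - - - P3

Derivation:
Tick 1: [PARSE:P1(v=7,ok=F), VALIDATE:-, TRANSFORM:-, EMIT:-] out:-; in:P1
Tick 2: [PARSE:P2(v=17,ok=F), VALIDATE:P1(v=7,ok=F), TRANSFORM:-, EMIT:-] out:-; in:P2
Tick 3: [PARSE:P3(v=5,ok=F), VALIDATE:P2(v=17,ok=T), TRANSFORM:P1(v=0,ok=F), EMIT:-] out:-; in:P3
Tick 4: [PARSE:-, VALIDATE:P3(v=5,ok=F), TRANSFORM:P2(v=68,ok=T), EMIT:P1(v=0,ok=F)] out:-; in:-
Tick 5: [PARSE:-, VALIDATE:-, TRANSFORM:P3(v=0,ok=F), EMIT:P2(v=68,ok=T)] out:P1(v=0); in:-
Tick 6: [PARSE:-, VALIDATE:-, TRANSFORM:-, EMIT:P3(v=0,ok=F)] out:P2(v=68); in:-
At end of tick 6: ['-', '-', '-', 'P3']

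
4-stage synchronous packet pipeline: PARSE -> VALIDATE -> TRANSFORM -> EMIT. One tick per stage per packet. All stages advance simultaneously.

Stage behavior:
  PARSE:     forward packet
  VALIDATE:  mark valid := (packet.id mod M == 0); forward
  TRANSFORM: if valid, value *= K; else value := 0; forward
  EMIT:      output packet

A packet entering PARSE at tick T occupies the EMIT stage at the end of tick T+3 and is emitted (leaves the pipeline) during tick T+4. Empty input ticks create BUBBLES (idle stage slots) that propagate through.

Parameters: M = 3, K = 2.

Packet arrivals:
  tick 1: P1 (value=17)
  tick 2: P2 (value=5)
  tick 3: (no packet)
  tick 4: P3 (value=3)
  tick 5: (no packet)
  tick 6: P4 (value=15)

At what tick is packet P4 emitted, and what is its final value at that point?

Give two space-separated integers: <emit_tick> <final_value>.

Tick 1: [PARSE:P1(v=17,ok=F), VALIDATE:-, TRANSFORM:-, EMIT:-] out:-; in:P1
Tick 2: [PARSE:P2(v=5,ok=F), VALIDATE:P1(v=17,ok=F), TRANSFORM:-, EMIT:-] out:-; in:P2
Tick 3: [PARSE:-, VALIDATE:P2(v=5,ok=F), TRANSFORM:P1(v=0,ok=F), EMIT:-] out:-; in:-
Tick 4: [PARSE:P3(v=3,ok=F), VALIDATE:-, TRANSFORM:P2(v=0,ok=F), EMIT:P1(v=0,ok=F)] out:-; in:P3
Tick 5: [PARSE:-, VALIDATE:P3(v=3,ok=T), TRANSFORM:-, EMIT:P2(v=0,ok=F)] out:P1(v=0); in:-
Tick 6: [PARSE:P4(v=15,ok=F), VALIDATE:-, TRANSFORM:P3(v=6,ok=T), EMIT:-] out:P2(v=0); in:P4
Tick 7: [PARSE:-, VALIDATE:P4(v=15,ok=F), TRANSFORM:-, EMIT:P3(v=6,ok=T)] out:-; in:-
Tick 8: [PARSE:-, VALIDATE:-, TRANSFORM:P4(v=0,ok=F), EMIT:-] out:P3(v=6); in:-
Tick 9: [PARSE:-, VALIDATE:-, TRANSFORM:-, EMIT:P4(v=0,ok=F)] out:-; in:-
Tick 10: [PARSE:-, VALIDATE:-, TRANSFORM:-, EMIT:-] out:P4(v=0); in:-
P4: arrives tick 6, valid=False (id=4, id%3=1), emit tick 10, final value 0

Answer: 10 0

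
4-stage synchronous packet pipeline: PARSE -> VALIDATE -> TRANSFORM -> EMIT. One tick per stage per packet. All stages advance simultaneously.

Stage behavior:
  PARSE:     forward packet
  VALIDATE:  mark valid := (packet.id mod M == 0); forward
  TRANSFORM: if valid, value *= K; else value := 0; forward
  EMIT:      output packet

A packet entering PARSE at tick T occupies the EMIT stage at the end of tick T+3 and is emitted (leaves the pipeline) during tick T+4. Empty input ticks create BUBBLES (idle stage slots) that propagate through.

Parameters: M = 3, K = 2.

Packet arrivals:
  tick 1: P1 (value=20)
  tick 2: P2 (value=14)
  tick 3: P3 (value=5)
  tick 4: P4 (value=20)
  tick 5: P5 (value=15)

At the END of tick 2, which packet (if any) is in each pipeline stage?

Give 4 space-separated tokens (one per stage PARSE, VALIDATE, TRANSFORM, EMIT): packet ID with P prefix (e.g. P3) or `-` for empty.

Answer: P2 P1 - -

Derivation:
Tick 1: [PARSE:P1(v=20,ok=F), VALIDATE:-, TRANSFORM:-, EMIT:-] out:-; in:P1
Tick 2: [PARSE:P2(v=14,ok=F), VALIDATE:P1(v=20,ok=F), TRANSFORM:-, EMIT:-] out:-; in:P2
At end of tick 2: ['P2', 'P1', '-', '-']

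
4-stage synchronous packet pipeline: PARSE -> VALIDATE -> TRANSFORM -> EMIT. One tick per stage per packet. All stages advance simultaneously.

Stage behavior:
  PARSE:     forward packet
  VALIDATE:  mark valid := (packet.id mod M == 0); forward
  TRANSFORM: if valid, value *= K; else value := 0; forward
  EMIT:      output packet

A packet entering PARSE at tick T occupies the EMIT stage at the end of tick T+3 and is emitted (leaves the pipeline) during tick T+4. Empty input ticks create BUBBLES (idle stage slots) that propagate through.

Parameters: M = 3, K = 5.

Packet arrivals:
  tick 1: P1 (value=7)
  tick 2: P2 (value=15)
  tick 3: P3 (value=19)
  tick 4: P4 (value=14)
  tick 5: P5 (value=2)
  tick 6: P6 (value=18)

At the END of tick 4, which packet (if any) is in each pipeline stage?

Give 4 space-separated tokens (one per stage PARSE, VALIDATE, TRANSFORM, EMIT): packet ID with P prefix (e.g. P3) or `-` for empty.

Answer: P4 P3 P2 P1

Derivation:
Tick 1: [PARSE:P1(v=7,ok=F), VALIDATE:-, TRANSFORM:-, EMIT:-] out:-; in:P1
Tick 2: [PARSE:P2(v=15,ok=F), VALIDATE:P1(v=7,ok=F), TRANSFORM:-, EMIT:-] out:-; in:P2
Tick 3: [PARSE:P3(v=19,ok=F), VALIDATE:P2(v=15,ok=F), TRANSFORM:P1(v=0,ok=F), EMIT:-] out:-; in:P3
Tick 4: [PARSE:P4(v=14,ok=F), VALIDATE:P3(v=19,ok=T), TRANSFORM:P2(v=0,ok=F), EMIT:P1(v=0,ok=F)] out:-; in:P4
At end of tick 4: ['P4', 'P3', 'P2', 'P1']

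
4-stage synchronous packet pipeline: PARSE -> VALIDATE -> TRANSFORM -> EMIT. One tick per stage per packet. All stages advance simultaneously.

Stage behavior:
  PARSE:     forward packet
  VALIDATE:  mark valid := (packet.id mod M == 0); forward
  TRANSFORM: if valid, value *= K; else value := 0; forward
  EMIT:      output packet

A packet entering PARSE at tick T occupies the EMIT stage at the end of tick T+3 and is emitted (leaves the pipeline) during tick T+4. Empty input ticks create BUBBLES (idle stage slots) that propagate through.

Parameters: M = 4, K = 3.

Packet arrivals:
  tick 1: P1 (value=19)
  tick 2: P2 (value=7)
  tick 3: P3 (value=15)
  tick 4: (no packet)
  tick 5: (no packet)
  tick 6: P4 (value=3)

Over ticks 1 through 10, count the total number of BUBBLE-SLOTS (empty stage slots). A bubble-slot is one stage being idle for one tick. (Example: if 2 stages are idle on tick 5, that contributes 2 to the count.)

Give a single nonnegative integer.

Answer: 24

Derivation:
Tick 1: [PARSE:P1(v=19,ok=F), VALIDATE:-, TRANSFORM:-, EMIT:-] out:-; bubbles=3
Tick 2: [PARSE:P2(v=7,ok=F), VALIDATE:P1(v=19,ok=F), TRANSFORM:-, EMIT:-] out:-; bubbles=2
Tick 3: [PARSE:P3(v=15,ok=F), VALIDATE:P2(v=7,ok=F), TRANSFORM:P1(v=0,ok=F), EMIT:-] out:-; bubbles=1
Tick 4: [PARSE:-, VALIDATE:P3(v=15,ok=F), TRANSFORM:P2(v=0,ok=F), EMIT:P1(v=0,ok=F)] out:-; bubbles=1
Tick 5: [PARSE:-, VALIDATE:-, TRANSFORM:P3(v=0,ok=F), EMIT:P2(v=0,ok=F)] out:P1(v=0); bubbles=2
Tick 6: [PARSE:P4(v=3,ok=F), VALIDATE:-, TRANSFORM:-, EMIT:P3(v=0,ok=F)] out:P2(v=0); bubbles=2
Tick 7: [PARSE:-, VALIDATE:P4(v=3,ok=T), TRANSFORM:-, EMIT:-] out:P3(v=0); bubbles=3
Tick 8: [PARSE:-, VALIDATE:-, TRANSFORM:P4(v=9,ok=T), EMIT:-] out:-; bubbles=3
Tick 9: [PARSE:-, VALIDATE:-, TRANSFORM:-, EMIT:P4(v=9,ok=T)] out:-; bubbles=3
Tick 10: [PARSE:-, VALIDATE:-, TRANSFORM:-, EMIT:-] out:P4(v=9); bubbles=4
Total bubble-slots: 24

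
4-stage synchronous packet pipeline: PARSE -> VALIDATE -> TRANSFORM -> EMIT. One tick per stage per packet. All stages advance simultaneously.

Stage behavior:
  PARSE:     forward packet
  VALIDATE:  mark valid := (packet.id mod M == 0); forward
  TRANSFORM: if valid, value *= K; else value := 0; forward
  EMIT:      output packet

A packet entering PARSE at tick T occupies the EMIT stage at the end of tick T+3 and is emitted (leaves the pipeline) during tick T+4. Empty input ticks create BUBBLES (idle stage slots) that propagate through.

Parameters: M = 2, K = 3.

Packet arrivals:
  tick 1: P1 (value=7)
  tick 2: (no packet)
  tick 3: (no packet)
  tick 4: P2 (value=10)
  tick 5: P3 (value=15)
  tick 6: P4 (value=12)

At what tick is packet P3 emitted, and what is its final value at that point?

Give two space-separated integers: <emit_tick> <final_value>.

Answer: 9 0

Derivation:
Tick 1: [PARSE:P1(v=7,ok=F), VALIDATE:-, TRANSFORM:-, EMIT:-] out:-; in:P1
Tick 2: [PARSE:-, VALIDATE:P1(v=7,ok=F), TRANSFORM:-, EMIT:-] out:-; in:-
Tick 3: [PARSE:-, VALIDATE:-, TRANSFORM:P1(v=0,ok=F), EMIT:-] out:-; in:-
Tick 4: [PARSE:P2(v=10,ok=F), VALIDATE:-, TRANSFORM:-, EMIT:P1(v=0,ok=F)] out:-; in:P2
Tick 5: [PARSE:P3(v=15,ok=F), VALIDATE:P2(v=10,ok=T), TRANSFORM:-, EMIT:-] out:P1(v=0); in:P3
Tick 6: [PARSE:P4(v=12,ok=F), VALIDATE:P3(v=15,ok=F), TRANSFORM:P2(v=30,ok=T), EMIT:-] out:-; in:P4
Tick 7: [PARSE:-, VALIDATE:P4(v=12,ok=T), TRANSFORM:P3(v=0,ok=F), EMIT:P2(v=30,ok=T)] out:-; in:-
Tick 8: [PARSE:-, VALIDATE:-, TRANSFORM:P4(v=36,ok=T), EMIT:P3(v=0,ok=F)] out:P2(v=30); in:-
Tick 9: [PARSE:-, VALIDATE:-, TRANSFORM:-, EMIT:P4(v=36,ok=T)] out:P3(v=0); in:-
Tick 10: [PARSE:-, VALIDATE:-, TRANSFORM:-, EMIT:-] out:P4(v=36); in:-
P3: arrives tick 5, valid=False (id=3, id%2=1), emit tick 9, final value 0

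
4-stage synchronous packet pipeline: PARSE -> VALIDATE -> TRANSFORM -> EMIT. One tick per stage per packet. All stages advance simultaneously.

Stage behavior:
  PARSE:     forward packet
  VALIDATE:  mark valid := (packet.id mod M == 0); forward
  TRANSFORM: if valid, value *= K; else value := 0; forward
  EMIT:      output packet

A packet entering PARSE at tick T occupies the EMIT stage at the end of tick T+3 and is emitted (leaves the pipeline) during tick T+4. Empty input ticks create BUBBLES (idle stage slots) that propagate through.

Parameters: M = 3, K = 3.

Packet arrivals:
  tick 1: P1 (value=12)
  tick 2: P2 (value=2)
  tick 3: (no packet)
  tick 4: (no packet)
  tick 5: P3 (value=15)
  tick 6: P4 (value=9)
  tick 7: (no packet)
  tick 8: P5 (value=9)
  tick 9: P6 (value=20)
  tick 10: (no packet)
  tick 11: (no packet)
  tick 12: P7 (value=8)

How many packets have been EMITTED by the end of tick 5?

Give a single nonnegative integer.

Tick 1: [PARSE:P1(v=12,ok=F), VALIDATE:-, TRANSFORM:-, EMIT:-] out:-; in:P1
Tick 2: [PARSE:P2(v=2,ok=F), VALIDATE:P1(v=12,ok=F), TRANSFORM:-, EMIT:-] out:-; in:P2
Tick 3: [PARSE:-, VALIDATE:P2(v=2,ok=F), TRANSFORM:P1(v=0,ok=F), EMIT:-] out:-; in:-
Tick 4: [PARSE:-, VALIDATE:-, TRANSFORM:P2(v=0,ok=F), EMIT:P1(v=0,ok=F)] out:-; in:-
Tick 5: [PARSE:P3(v=15,ok=F), VALIDATE:-, TRANSFORM:-, EMIT:P2(v=0,ok=F)] out:P1(v=0); in:P3
Emitted by tick 5: ['P1']

Answer: 1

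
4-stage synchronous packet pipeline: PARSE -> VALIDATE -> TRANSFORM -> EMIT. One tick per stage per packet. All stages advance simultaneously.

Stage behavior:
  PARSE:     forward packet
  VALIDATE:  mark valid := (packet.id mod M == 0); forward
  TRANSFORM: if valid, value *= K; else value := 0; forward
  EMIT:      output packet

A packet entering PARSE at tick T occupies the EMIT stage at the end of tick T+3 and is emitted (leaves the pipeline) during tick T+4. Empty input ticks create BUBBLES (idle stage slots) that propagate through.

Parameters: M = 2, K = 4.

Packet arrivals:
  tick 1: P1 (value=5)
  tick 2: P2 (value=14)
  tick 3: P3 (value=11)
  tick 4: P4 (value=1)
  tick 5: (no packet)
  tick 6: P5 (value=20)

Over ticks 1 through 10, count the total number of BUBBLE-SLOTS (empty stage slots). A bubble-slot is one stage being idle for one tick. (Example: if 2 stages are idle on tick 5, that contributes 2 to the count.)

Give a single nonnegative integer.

Answer: 20

Derivation:
Tick 1: [PARSE:P1(v=5,ok=F), VALIDATE:-, TRANSFORM:-, EMIT:-] out:-; bubbles=3
Tick 2: [PARSE:P2(v=14,ok=F), VALIDATE:P1(v=5,ok=F), TRANSFORM:-, EMIT:-] out:-; bubbles=2
Tick 3: [PARSE:P3(v=11,ok=F), VALIDATE:P2(v=14,ok=T), TRANSFORM:P1(v=0,ok=F), EMIT:-] out:-; bubbles=1
Tick 4: [PARSE:P4(v=1,ok=F), VALIDATE:P3(v=11,ok=F), TRANSFORM:P2(v=56,ok=T), EMIT:P1(v=0,ok=F)] out:-; bubbles=0
Tick 5: [PARSE:-, VALIDATE:P4(v=1,ok=T), TRANSFORM:P3(v=0,ok=F), EMIT:P2(v=56,ok=T)] out:P1(v=0); bubbles=1
Tick 6: [PARSE:P5(v=20,ok=F), VALIDATE:-, TRANSFORM:P4(v=4,ok=T), EMIT:P3(v=0,ok=F)] out:P2(v=56); bubbles=1
Tick 7: [PARSE:-, VALIDATE:P5(v=20,ok=F), TRANSFORM:-, EMIT:P4(v=4,ok=T)] out:P3(v=0); bubbles=2
Tick 8: [PARSE:-, VALIDATE:-, TRANSFORM:P5(v=0,ok=F), EMIT:-] out:P4(v=4); bubbles=3
Tick 9: [PARSE:-, VALIDATE:-, TRANSFORM:-, EMIT:P5(v=0,ok=F)] out:-; bubbles=3
Tick 10: [PARSE:-, VALIDATE:-, TRANSFORM:-, EMIT:-] out:P5(v=0); bubbles=4
Total bubble-slots: 20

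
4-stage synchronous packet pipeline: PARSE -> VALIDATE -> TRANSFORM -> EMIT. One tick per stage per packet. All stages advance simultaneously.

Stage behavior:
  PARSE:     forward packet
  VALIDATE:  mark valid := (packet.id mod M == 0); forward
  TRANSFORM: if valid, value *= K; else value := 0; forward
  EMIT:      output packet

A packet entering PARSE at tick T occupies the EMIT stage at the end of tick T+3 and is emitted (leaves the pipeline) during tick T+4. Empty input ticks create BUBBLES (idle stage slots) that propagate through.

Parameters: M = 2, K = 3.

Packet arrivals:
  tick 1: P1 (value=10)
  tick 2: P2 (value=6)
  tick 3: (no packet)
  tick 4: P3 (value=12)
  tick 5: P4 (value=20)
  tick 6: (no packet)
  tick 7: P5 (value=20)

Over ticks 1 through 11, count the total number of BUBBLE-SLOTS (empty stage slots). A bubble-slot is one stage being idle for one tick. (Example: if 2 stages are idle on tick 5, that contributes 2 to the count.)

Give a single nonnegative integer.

Answer: 24

Derivation:
Tick 1: [PARSE:P1(v=10,ok=F), VALIDATE:-, TRANSFORM:-, EMIT:-] out:-; bubbles=3
Tick 2: [PARSE:P2(v=6,ok=F), VALIDATE:P1(v=10,ok=F), TRANSFORM:-, EMIT:-] out:-; bubbles=2
Tick 3: [PARSE:-, VALIDATE:P2(v=6,ok=T), TRANSFORM:P1(v=0,ok=F), EMIT:-] out:-; bubbles=2
Tick 4: [PARSE:P3(v=12,ok=F), VALIDATE:-, TRANSFORM:P2(v=18,ok=T), EMIT:P1(v=0,ok=F)] out:-; bubbles=1
Tick 5: [PARSE:P4(v=20,ok=F), VALIDATE:P3(v=12,ok=F), TRANSFORM:-, EMIT:P2(v=18,ok=T)] out:P1(v=0); bubbles=1
Tick 6: [PARSE:-, VALIDATE:P4(v=20,ok=T), TRANSFORM:P3(v=0,ok=F), EMIT:-] out:P2(v=18); bubbles=2
Tick 7: [PARSE:P5(v=20,ok=F), VALIDATE:-, TRANSFORM:P4(v=60,ok=T), EMIT:P3(v=0,ok=F)] out:-; bubbles=1
Tick 8: [PARSE:-, VALIDATE:P5(v=20,ok=F), TRANSFORM:-, EMIT:P4(v=60,ok=T)] out:P3(v=0); bubbles=2
Tick 9: [PARSE:-, VALIDATE:-, TRANSFORM:P5(v=0,ok=F), EMIT:-] out:P4(v=60); bubbles=3
Tick 10: [PARSE:-, VALIDATE:-, TRANSFORM:-, EMIT:P5(v=0,ok=F)] out:-; bubbles=3
Tick 11: [PARSE:-, VALIDATE:-, TRANSFORM:-, EMIT:-] out:P5(v=0); bubbles=4
Total bubble-slots: 24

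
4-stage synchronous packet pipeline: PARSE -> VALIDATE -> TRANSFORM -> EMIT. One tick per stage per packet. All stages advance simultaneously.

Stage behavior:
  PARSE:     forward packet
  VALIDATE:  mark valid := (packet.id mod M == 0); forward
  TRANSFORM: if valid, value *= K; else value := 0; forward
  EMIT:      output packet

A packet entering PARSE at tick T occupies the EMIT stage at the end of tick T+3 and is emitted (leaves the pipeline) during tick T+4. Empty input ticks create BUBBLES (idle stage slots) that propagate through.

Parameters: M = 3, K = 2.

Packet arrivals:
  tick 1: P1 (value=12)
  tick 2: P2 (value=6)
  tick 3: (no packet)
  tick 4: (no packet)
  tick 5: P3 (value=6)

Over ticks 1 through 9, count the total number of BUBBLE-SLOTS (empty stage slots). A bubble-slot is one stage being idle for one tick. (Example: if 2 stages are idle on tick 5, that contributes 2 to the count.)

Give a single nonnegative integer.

Answer: 24

Derivation:
Tick 1: [PARSE:P1(v=12,ok=F), VALIDATE:-, TRANSFORM:-, EMIT:-] out:-; bubbles=3
Tick 2: [PARSE:P2(v=6,ok=F), VALIDATE:P1(v=12,ok=F), TRANSFORM:-, EMIT:-] out:-; bubbles=2
Tick 3: [PARSE:-, VALIDATE:P2(v=6,ok=F), TRANSFORM:P1(v=0,ok=F), EMIT:-] out:-; bubbles=2
Tick 4: [PARSE:-, VALIDATE:-, TRANSFORM:P2(v=0,ok=F), EMIT:P1(v=0,ok=F)] out:-; bubbles=2
Tick 5: [PARSE:P3(v=6,ok=F), VALIDATE:-, TRANSFORM:-, EMIT:P2(v=0,ok=F)] out:P1(v=0); bubbles=2
Tick 6: [PARSE:-, VALIDATE:P3(v=6,ok=T), TRANSFORM:-, EMIT:-] out:P2(v=0); bubbles=3
Tick 7: [PARSE:-, VALIDATE:-, TRANSFORM:P3(v=12,ok=T), EMIT:-] out:-; bubbles=3
Tick 8: [PARSE:-, VALIDATE:-, TRANSFORM:-, EMIT:P3(v=12,ok=T)] out:-; bubbles=3
Tick 9: [PARSE:-, VALIDATE:-, TRANSFORM:-, EMIT:-] out:P3(v=12); bubbles=4
Total bubble-slots: 24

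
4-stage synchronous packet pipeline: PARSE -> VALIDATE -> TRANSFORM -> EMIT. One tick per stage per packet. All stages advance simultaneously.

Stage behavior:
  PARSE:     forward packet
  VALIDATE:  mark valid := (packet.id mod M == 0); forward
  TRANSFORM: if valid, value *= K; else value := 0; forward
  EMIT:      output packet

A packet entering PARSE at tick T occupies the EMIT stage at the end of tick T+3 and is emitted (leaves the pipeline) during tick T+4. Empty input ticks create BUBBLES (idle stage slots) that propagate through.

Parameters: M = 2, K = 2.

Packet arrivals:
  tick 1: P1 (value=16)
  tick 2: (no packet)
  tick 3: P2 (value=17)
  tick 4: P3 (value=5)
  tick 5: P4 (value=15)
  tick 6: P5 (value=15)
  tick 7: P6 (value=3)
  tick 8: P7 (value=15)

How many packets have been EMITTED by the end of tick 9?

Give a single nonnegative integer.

Answer: 4

Derivation:
Tick 1: [PARSE:P1(v=16,ok=F), VALIDATE:-, TRANSFORM:-, EMIT:-] out:-; in:P1
Tick 2: [PARSE:-, VALIDATE:P1(v=16,ok=F), TRANSFORM:-, EMIT:-] out:-; in:-
Tick 3: [PARSE:P2(v=17,ok=F), VALIDATE:-, TRANSFORM:P1(v=0,ok=F), EMIT:-] out:-; in:P2
Tick 4: [PARSE:P3(v=5,ok=F), VALIDATE:P2(v=17,ok=T), TRANSFORM:-, EMIT:P1(v=0,ok=F)] out:-; in:P3
Tick 5: [PARSE:P4(v=15,ok=F), VALIDATE:P3(v=5,ok=F), TRANSFORM:P2(v=34,ok=T), EMIT:-] out:P1(v=0); in:P4
Tick 6: [PARSE:P5(v=15,ok=F), VALIDATE:P4(v=15,ok=T), TRANSFORM:P3(v=0,ok=F), EMIT:P2(v=34,ok=T)] out:-; in:P5
Tick 7: [PARSE:P6(v=3,ok=F), VALIDATE:P5(v=15,ok=F), TRANSFORM:P4(v=30,ok=T), EMIT:P3(v=0,ok=F)] out:P2(v=34); in:P6
Tick 8: [PARSE:P7(v=15,ok=F), VALIDATE:P6(v=3,ok=T), TRANSFORM:P5(v=0,ok=F), EMIT:P4(v=30,ok=T)] out:P3(v=0); in:P7
Tick 9: [PARSE:-, VALIDATE:P7(v=15,ok=F), TRANSFORM:P6(v=6,ok=T), EMIT:P5(v=0,ok=F)] out:P4(v=30); in:-
Emitted by tick 9: ['P1', 'P2', 'P3', 'P4']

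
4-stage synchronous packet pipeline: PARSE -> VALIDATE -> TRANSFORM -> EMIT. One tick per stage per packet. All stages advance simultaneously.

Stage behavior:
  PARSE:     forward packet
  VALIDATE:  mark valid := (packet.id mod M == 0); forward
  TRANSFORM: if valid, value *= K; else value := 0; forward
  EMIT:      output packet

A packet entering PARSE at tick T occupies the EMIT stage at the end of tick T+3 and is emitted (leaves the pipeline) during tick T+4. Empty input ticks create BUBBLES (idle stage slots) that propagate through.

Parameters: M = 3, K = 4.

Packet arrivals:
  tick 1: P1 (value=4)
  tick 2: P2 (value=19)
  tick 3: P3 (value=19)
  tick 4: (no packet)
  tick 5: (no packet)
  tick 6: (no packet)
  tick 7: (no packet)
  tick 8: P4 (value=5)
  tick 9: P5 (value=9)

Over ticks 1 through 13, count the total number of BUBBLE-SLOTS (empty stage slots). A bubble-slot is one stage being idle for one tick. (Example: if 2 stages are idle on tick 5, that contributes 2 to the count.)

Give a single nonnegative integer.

Answer: 32

Derivation:
Tick 1: [PARSE:P1(v=4,ok=F), VALIDATE:-, TRANSFORM:-, EMIT:-] out:-; bubbles=3
Tick 2: [PARSE:P2(v=19,ok=F), VALIDATE:P1(v=4,ok=F), TRANSFORM:-, EMIT:-] out:-; bubbles=2
Tick 3: [PARSE:P3(v=19,ok=F), VALIDATE:P2(v=19,ok=F), TRANSFORM:P1(v=0,ok=F), EMIT:-] out:-; bubbles=1
Tick 4: [PARSE:-, VALIDATE:P3(v=19,ok=T), TRANSFORM:P2(v=0,ok=F), EMIT:P1(v=0,ok=F)] out:-; bubbles=1
Tick 5: [PARSE:-, VALIDATE:-, TRANSFORM:P3(v=76,ok=T), EMIT:P2(v=0,ok=F)] out:P1(v=0); bubbles=2
Tick 6: [PARSE:-, VALIDATE:-, TRANSFORM:-, EMIT:P3(v=76,ok=T)] out:P2(v=0); bubbles=3
Tick 7: [PARSE:-, VALIDATE:-, TRANSFORM:-, EMIT:-] out:P3(v=76); bubbles=4
Tick 8: [PARSE:P4(v=5,ok=F), VALIDATE:-, TRANSFORM:-, EMIT:-] out:-; bubbles=3
Tick 9: [PARSE:P5(v=9,ok=F), VALIDATE:P4(v=5,ok=F), TRANSFORM:-, EMIT:-] out:-; bubbles=2
Tick 10: [PARSE:-, VALIDATE:P5(v=9,ok=F), TRANSFORM:P4(v=0,ok=F), EMIT:-] out:-; bubbles=2
Tick 11: [PARSE:-, VALIDATE:-, TRANSFORM:P5(v=0,ok=F), EMIT:P4(v=0,ok=F)] out:-; bubbles=2
Tick 12: [PARSE:-, VALIDATE:-, TRANSFORM:-, EMIT:P5(v=0,ok=F)] out:P4(v=0); bubbles=3
Tick 13: [PARSE:-, VALIDATE:-, TRANSFORM:-, EMIT:-] out:P5(v=0); bubbles=4
Total bubble-slots: 32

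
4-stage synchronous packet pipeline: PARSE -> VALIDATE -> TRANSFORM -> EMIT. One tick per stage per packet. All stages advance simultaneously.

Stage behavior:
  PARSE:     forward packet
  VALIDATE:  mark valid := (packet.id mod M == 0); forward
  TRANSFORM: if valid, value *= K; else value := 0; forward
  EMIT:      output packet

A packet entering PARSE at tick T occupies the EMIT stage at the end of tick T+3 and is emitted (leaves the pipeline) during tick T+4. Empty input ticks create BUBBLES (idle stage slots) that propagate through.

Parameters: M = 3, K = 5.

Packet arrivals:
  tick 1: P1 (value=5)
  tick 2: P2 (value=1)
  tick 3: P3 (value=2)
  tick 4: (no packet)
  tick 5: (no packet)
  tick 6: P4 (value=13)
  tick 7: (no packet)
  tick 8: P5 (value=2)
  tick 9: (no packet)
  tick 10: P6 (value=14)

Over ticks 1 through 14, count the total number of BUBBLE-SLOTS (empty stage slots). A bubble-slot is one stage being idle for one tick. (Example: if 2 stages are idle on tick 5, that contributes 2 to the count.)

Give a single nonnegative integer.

Tick 1: [PARSE:P1(v=5,ok=F), VALIDATE:-, TRANSFORM:-, EMIT:-] out:-; bubbles=3
Tick 2: [PARSE:P2(v=1,ok=F), VALIDATE:P1(v=5,ok=F), TRANSFORM:-, EMIT:-] out:-; bubbles=2
Tick 3: [PARSE:P3(v=2,ok=F), VALIDATE:P2(v=1,ok=F), TRANSFORM:P1(v=0,ok=F), EMIT:-] out:-; bubbles=1
Tick 4: [PARSE:-, VALIDATE:P3(v=2,ok=T), TRANSFORM:P2(v=0,ok=F), EMIT:P1(v=0,ok=F)] out:-; bubbles=1
Tick 5: [PARSE:-, VALIDATE:-, TRANSFORM:P3(v=10,ok=T), EMIT:P2(v=0,ok=F)] out:P1(v=0); bubbles=2
Tick 6: [PARSE:P4(v=13,ok=F), VALIDATE:-, TRANSFORM:-, EMIT:P3(v=10,ok=T)] out:P2(v=0); bubbles=2
Tick 7: [PARSE:-, VALIDATE:P4(v=13,ok=F), TRANSFORM:-, EMIT:-] out:P3(v=10); bubbles=3
Tick 8: [PARSE:P5(v=2,ok=F), VALIDATE:-, TRANSFORM:P4(v=0,ok=F), EMIT:-] out:-; bubbles=2
Tick 9: [PARSE:-, VALIDATE:P5(v=2,ok=F), TRANSFORM:-, EMIT:P4(v=0,ok=F)] out:-; bubbles=2
Tick 10: [PARSE:P6(v=14,ok=F), VALIDATE:-, TRANSFORM:P5(v=0,ok=F), EMIT:-] out:P4(v=0); bubbles=2
Tick 11: [PARSE:-, VALIDATE:P6(v=14,ok=T), TRANSFORM:-, EMIT:P5(v=0,ok=F)] out:-; bubbles=2
Tick 12: [PARSE:-, VALIDATE:-, TRANSFORM:P6(v=70,ok=T), EMIT:-] out:P5(v=0); bubbles=3
Tick 13: [PARSE:-, VALIDATE:-, TRANSFORM:-, EMIT:P6(v=70,ok=T)] out:-; bubbles=3
Tick 14: [PARSE:-, VALIDATE:-, TRANSFORM:-, EMIT:-] out:P6(v=70); bubbles=4
Total bubble-slots: 32

Answer: 32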